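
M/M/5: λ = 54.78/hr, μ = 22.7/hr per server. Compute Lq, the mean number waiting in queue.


a = λ/μ = 2.4132; ρ = a/5 = 0.4826
P₀ = 0.087729
Lq = P₀·a^c·ρ / (c!·(1−ρ)²) = 0.087729·81.84287·0.4826/(120·0.26766)
= 0.10789

Final: 0.10789


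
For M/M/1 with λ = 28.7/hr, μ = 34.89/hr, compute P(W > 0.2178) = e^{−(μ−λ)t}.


W ~ Exponential(μ−λ) for M/M/1.
μ − λ = 34.89 − 28.7 = 6.1900
P(W > t) = e^{−(μ−λ)t} = e^{−1.3482} = 0.259712

Final: 0.259712


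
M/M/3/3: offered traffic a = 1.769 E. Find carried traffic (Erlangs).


B(3,1.769) = 0.175530 (Erlang-B)
Carried load = a(1 − B) = 1.769·(1 − 0.175530) = 1.769·0.824470 = 1.4585 E

Final: 1.4585 Erlangs


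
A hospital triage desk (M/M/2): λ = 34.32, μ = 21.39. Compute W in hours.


a = 1.6045; ρ = 0.8022; P₀ = 0.109728
Lq = P₀·a^c·ρ/(c!(1−ρ)²) = 2.89739
Wq = Lq/λ = 2.89739/34.32 = 0.08442 hr
W = Wq + 1/μ = 0.08442 + 0.04675 = 0.13117 hr

Final: 0.13117 hr


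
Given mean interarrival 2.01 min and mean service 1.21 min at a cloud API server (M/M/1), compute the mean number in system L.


λ = 60/2.01 = 29.8507 /hr
μ = 60/1.21 = 49.5868 /hr
ρ = λ/μ = 29.8507/49.5868 = 0.6020
L = ρ/(1−ρ) = 0.6020/0.3980 = 1.5125

Final: 1.5125


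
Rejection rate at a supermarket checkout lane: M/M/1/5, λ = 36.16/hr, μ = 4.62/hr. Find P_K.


ρ = λ/μ = 36.16/4.62 = 7.8268
P_K = (1−ρ)ρ^K/(1−ρ^(K+1)) = (-6.8268·29371.912870)/(1 − 229889.257445)
= -200517.344574/-229888.257445 = 0.872238

Final: 0.872238


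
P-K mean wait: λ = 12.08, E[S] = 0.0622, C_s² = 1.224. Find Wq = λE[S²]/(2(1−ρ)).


ρ = λ·E[S] = 12.08·0.0622 = 0.7514
E[S²] = E[S]²(1+C_s²) = 0.0622²·(1+1.224) = 0.008604
Wq = λ·E[S²]/(2(1−ρ)) = 12.08·0.008604/(2·0.2486) = 0.20903 hr

Final: 0.20903 hr


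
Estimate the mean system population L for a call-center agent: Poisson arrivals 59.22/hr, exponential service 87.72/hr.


ρ = λ/μ = 59.22/87.72 = 0.6751
L = ρ/(1−ρ) = 0.6751/(1 − 0.6751) = 0.6751/0.3249 = 2.0779

Final: 2.0779


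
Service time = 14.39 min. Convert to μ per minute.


μ = 1/(service time) in consistent units.
1 minute = 1 min, so μ = 1/14.39 = 0.06949 per minute

Final: 0.06949 /min


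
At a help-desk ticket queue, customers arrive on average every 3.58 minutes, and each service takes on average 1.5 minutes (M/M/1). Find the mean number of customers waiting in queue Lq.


λ = 60/3.58 = 16.7598 /hr
μ = 60/1.5 = 40.0000 /hr
ρ = λ/μ = 16.7598/40.0000 = 0.4190
Lq = ρ²/(1−ρ) = 0.1756/0.5810 = 0.3022

Final: 0.3022


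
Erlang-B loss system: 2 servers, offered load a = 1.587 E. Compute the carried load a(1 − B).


B(2,1.587) = 0.327403 (Erlang-B)
Carried load = a(1 − B) = 1.587·(1 − 0.327403) = 1.587·0.672597 = 1.0674 E

Final: 1.0674 Erlangs


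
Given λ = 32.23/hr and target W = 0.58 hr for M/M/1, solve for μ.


W = 1/(μ−λ) ⇒ μ − λ = 1/W = 1/0.58 = 1.7241
μ = λ + 1/W = 32.23 + 1.7241 = 33.9541 per hr

Final: 33.9541 /hr


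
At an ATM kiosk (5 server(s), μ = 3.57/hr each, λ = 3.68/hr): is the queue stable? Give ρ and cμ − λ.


Total capacity cμ = 5·3.57 = 17.85/hr
ρ = λ/(cμ) = 3.68/17.85 = 0.2062
Stable ⇔ ρ < 1: YES
Spare capacity = cμ − λ = 17.85 − 3.68 = 14.17/hr

Final: ρ = 0.2062; stable; margin = 14.17/hr


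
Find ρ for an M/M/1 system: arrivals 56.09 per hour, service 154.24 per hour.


ρ = λ/μ = 56.09/154.24 = 0.3637

Final: 0.3637


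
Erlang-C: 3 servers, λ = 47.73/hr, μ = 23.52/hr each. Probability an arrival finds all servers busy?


a = λ/μ = 2.0293; ρ = a/3 = 0.6764
P₀ = 0.106458 (from M/M/c formula)
C(c,a) = [a^c/(c!(1−ρ))]·P₀ = [8.35723/(6·0.3236)]·0.106458
= 4.30491·0.106458 = 0.458293

Final: 0.458293


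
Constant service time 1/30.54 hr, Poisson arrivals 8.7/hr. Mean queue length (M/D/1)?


ρ = 8.7/30.54 = 0.2849
M/D/1: Lq = ρ²/(2(1−ρ)) = 0.08115/(2·0.7151) = 0.05674

Final: 0.05674


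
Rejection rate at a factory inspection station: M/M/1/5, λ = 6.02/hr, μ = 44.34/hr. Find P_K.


ρ = λ/μ = 6.02/44.34 = 0.1358
P_K = (1−ρ)ρ^K/(1−ρ^(K+1)) = (0.8642·0.00004613)/(1 − 0.000006263)
= 0.00003987/0.999994 = 0.00003987

Final: 0.00003987


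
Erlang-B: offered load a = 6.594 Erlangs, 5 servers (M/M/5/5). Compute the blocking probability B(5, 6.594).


B(c,a) = (a^c/c!) / Σ_{k=0}^{c} a^k/k!
a^5/5! = 103.887541
Σ terms (k=0..5): 1.00000 + 6.59400 + 21.74042 + 47.78544 + 78.77430 + 103.88754 = 259.781694
B = 103.887541/259.781694 = 0.399903

Final: 0.399903


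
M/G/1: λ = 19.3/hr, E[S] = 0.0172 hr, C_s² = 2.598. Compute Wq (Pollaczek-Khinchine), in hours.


ρ = λ·E[S] = 19.3·0.0172 = 0.3320
E[S²] = E[S]²(1+C_s²) = 0.0172²·(1+2.598) = 0.001064
Wq = λ·E[S²]/(2(1−ρ)) = 19.3·0.001064/(2·0.6680) = 0.01538 hr

Final: 0.01538 hr


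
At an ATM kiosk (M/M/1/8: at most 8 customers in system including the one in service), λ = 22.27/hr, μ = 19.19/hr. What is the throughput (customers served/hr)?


ρ = 1.1605; P_K = (1−ρ)ρ^8/(1−ρ^9) = 0.187385
λ_eff = λ(1 − P_K) = 22.27·(1 − 0.187385) = 22.27·0.812615 = 18.0969 /hr

Final: 18.0969 /hr


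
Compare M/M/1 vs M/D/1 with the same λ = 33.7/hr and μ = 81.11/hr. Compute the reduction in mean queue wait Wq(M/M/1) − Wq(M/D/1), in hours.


ρ = 33.7/81.11 = 0.4155
Wq(M/M/1) = ρ/(μ−λ) = 0.4155/47.41 = 0.008764 hr
Wq(M/D/1) = ρ/(2(μ−λ)) = 0.004382 hr
Savings = 0.008764 − 0.004382 = 0.004382 hr

Final: 0.004382 hr


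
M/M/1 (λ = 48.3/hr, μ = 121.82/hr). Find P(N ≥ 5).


ρ = 48.3/121.82 = 0.3965
P(N ≥ n) = ρ^n = 0.3965^5 = 0.009798

Final: 0.009798


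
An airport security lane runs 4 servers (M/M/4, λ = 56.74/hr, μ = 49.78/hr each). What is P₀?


a = λ/μ = 56.74/49.78 = 1.1398; ρ = a/c = 0.2850
Σ_{k=0}^{3} a^k/k! (terms k=0..3) = 1.00000 + 1.13982 + 0.64959 + 0.24680 = 3.03621
Tail: a^4/(4!(1−ρ)) = 1.68787/(24·0.7150) = 0.09835
P₀ = 1/(3.03621 + 0.09835) = 1/3.13456 = 0.319024

Final: 0.319024


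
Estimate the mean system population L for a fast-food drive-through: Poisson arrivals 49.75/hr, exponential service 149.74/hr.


ρ = λ/μ = 49.75/149.74 = 0.3322
L = ρ/(1−ρ) = 0.3322/(1 − 0.3322) = 0.3322/0.6678 = 0.4975

Final: 0.4975


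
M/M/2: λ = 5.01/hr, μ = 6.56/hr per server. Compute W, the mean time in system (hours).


a = 0.7637; ρ = 0.3819; P₀ = 0.447325
Lq = P₀·a^c·ρ/(c!(1−ρ)²) = 0.13037
Wq = Lq/λ = 0.13037/5.01 = 0.02602 hr
W = Wq + 1/μ = 0.02602 + 0.15244 = 0.17846 hr

Final: 0.17846 hr


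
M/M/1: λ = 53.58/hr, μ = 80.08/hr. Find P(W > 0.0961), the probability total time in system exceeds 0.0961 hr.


W ~ Exponential(μ−λ) for M/M/1.
μ − λ = 80.08 − 53.58 = 26.5000
P(W > t) = e^{−(μ−λ)t} = e^{−2.5467} = 0.078344

Final: 0.078344


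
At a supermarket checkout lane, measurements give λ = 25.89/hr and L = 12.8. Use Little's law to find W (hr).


W = L/λ = 12.8/25.89 = 0.4944 hr

Final: 0.4944 hr


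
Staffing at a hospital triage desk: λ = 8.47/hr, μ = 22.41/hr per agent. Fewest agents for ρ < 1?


Stability requires cμ > λ ⇔ c > λ/μ.
λ/μ = 8.47/22.41 = 0.3780
Minimum integer c = ⌊0.3780⌋ + 1 = 1
Check: 1·22.41 = 22.41 > 8.47, while 0·22.41 = 0.00 ≤ 8.47

Final: 1 servers


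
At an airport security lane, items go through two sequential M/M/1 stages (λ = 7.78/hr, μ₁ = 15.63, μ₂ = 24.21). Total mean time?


Each node sees arrival rate λ = 7.78/hr (tandem ⇒ throughput preserved).
W₁ = 1/(μ₁−λ) = 1/(15.63−7.78) = 0.12739 hr
W₂ = 1/(μ₂−λ) = 1/(24.21−7.78) = 0.06086 hr
W_total = W₁ + W₂ = 0.12739 + 0.06086 = 0.18825 hr

Final: 0.18825 hr


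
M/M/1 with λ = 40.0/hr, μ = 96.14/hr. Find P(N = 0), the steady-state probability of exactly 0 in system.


ρ = 40.0/96.14 = 0.4161
P_n = (1−ρ)·ρ^n = (1 − 0.4161)·0.4161^0 = 0.5839·1.000000 = 0.583940

Final: 0.583940


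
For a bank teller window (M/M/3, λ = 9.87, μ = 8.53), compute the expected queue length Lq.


a = λ/μ = 1.1571; ρ = a/3 = 0.3857
P₀ = 0.307992
Lq = P₀·a^c·ρ / (c!·(1−ρ)²) = 0.307992·1.54919·0.3857/(6·0.37737)
= 0.08128

Final: 0.08128


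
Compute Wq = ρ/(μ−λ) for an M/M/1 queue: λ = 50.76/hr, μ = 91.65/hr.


ρ = 50.76/91.65 = 0.5538
Wq = ρ/(μ−λ) = 0.5538/(91.65 − 50.76) = 0.5538/40.89 = 0.01354 hr

Final: 0.01354 hr


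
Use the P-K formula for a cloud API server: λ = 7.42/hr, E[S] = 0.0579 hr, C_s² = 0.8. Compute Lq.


ρ = λ·E[S] = 7.42·0.0579 = 0.4296
Lq = ρ²(1+C_s²)/(2(1−ρ)) = 0.1846·(1+0.8)/(2·0.5704)
= 0.1846·1.8000/1.1408 = 0.29123

Final: 0.29123


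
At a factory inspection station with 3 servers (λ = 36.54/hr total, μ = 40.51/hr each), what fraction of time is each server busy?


ρ = λ/(cμ) = 36.54/(3·40.51) = 36.54/121.53 = 0.3007

Final: 0.3007


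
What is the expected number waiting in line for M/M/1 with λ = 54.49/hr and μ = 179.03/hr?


ρ = 54.49/179.03 = 0.3044
Lq = ρ²/(1−ρ) = 0.09264/0.6956 = 0.1332

Final: 0.1332


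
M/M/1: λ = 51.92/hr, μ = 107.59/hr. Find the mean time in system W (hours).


W = 1/(μ−λ) = 1/(107.59 − 51.92) = 1/55.67 = 0.01796 hr

Final: 0.01796 hr


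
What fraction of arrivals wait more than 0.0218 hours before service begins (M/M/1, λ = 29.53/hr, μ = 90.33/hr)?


ρ = 29.53/90.33 = 0.3269
P(Wq > t) = ρ·e^{−(μ−λ)t} = 0.3269·e^{−1.3254}
= 0.3269·0.265686 = 0.086856

Final: 0.086856


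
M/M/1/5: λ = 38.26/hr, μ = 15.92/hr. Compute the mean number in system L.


ρ = 38.26/15.92 = 2.4033
L = ρ[1 − (K+1)ρ^K + Kρ^(K+1)] / [(1−ρ)(1−ρ^(K+1))]
Numerator: 2.4033·(1 − 6·80.169562 + 5·192.668809) = 1161.562724
Denominator: (-1.4033)·(-191.668809) = 268.962387
L = 1161.562724/268.962387 = 4.3187

Final: 4.3187


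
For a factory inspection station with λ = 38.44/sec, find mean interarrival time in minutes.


Mean interarrival time = 1/λ = 1/38.44 second = 0.02601 second
In minutes: 0.02601 × 0.0166667 = 0.0004336 min

Final: 0.0004336 min


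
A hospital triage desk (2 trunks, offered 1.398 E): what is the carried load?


B(2,1.398) = 0.289524 (Erlang-B)
Carried load = a(1 − B) = 1.398·(1 − 0.289524) = 1.398·0.710476 = 0.9932 E

Final: 0.9932 Erlangs


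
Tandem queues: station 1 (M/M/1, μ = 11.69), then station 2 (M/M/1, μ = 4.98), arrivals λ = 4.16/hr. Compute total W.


Each node sees arrival rate λ = 4.16/hr (tandem ⇒ throughput preserved).
W₁ = 1/(μ₁−λ) = 1/(11.69−4.16) = 0.13280 hr
W₂ = 1/(μ₂−λ) = 1/(4.98−4.16) = 1.21951 hr
W_total = W₁ + W₂ = 0.13280 + 1.21951 = 1.35231 hr

Final: 1.35231 hr


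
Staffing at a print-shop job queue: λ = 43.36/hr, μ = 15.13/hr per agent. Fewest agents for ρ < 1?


Stability requires cμ > λ ⇔ c > λ/μ.
λ/μ = 43.36/15.13 = 2.8658
Minimum integer c = ⌊2.8658⌋ + 1 = 3
Check: 3·15.13 = 45.39 > 43.36, while 2·15.13 = 30.26 ≤ 43.36

Final: 3 servers


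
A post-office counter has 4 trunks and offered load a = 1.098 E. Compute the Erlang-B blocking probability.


B(c,a) = (a^c/c!) / Σ_{k=0}^{c} a^k/k!
a^4/4! = 0.060562
Σ terms (k=0..4): 1.00000 + 1.09800 + 0.60280 + 0.22063 + 0.06056 = 2.981989
B = 0.060562/2.981989 = 0.020309

Final: 0.020309


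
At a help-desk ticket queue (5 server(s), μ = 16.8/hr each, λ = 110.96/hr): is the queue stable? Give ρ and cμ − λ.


Total capacity cμ = 5·16.8 = 84.00/hr
ρ = λ/(cμ) = 110.96/84.00 = 1.3210
Stable ⇔ ρ < 1: NO
Spare capacity = cμ − λ = 84.00 − 110.96 = -26.96/hr

Final: ρ = 1.3210; unstable; margin = -26.96/hr


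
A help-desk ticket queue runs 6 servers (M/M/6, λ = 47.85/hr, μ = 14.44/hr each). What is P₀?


a = λ/μ = 47.85/14.44 = 3.3137; ρ = a/c = 0.5523
Σ_{k=0}^{5} a^k/k! (terms k=0..5) = 1.00000 + 3.31371 + 5.49034 + 6.06447 + 5.02398 + 3.32960 = 24.22211
Tail: a^6/(6!(1−ρ)) = 1324.00155/(720·0.4477) = 4.10728
P₀ = 1/(24.22211 + 4.10728) = 1/28.32939 = 0.035299

Final: 0.035299


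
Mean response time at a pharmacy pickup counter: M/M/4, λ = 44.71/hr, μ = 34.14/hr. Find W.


a = 1.3096; ρ = 0.3274; P₀ = 0.268549
Lq = P₀·a^c·ρ/(c!(1−ρ)²) = 0.02382
Wq = Lq/λ = 0.02382/44.71 = 0.0005328 hr
W = Wq + 1/μ = 0.0005328 + 0.02929 = 0.02982 hr

Final: 0.02982 hr


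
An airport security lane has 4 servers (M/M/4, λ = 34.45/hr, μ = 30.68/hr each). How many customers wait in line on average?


a = λ/μ = 1.1229; ρ = a/4 = 0.2807
P₀ = 0.324531
Lq = P₀·a^c·ρ / (c!·(1−ρ)²) = 0.324531·1.58977·0.2807/(24·0.51736)
= 0.01166

Final: 0.01166


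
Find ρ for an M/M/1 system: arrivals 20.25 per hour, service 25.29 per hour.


ρ = λ/μ = 20.25/25.29 = 0.8007

Final: 0.8007


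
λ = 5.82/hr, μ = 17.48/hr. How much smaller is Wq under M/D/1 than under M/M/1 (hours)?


ρ = 5.82/17.48 = 0.3330
Wq(M/M/1) = ρ/(μ−λ) = 0.3330/11.66 = 0.02856 hr
Wq(M/D/1) = ρ/(2(μ−λ)) = 0.01428 hr
Savings = 0.02856 − 0.01428 = 0.01428 hr

Final: 0.01428 hr


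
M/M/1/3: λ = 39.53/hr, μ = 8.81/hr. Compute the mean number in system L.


ρ = 39.53/8.81 = 4.4869
L = ρ[1 − (K+1)ρ^K + Kρ^(K+1)] / [(1−ρ)(1−ρ^(K+1))]
Numerator: 4.4869·(1 − 4·90.334307 + 3·405.325217) = 3839.203953
Denominator: (-3.4869)·(-404.325217) = 1409.860461
L = 3839.203953/1409.860461 = 2.7231

Final: 2.7231


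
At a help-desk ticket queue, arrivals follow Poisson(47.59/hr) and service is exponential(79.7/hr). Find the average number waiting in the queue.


ρ = 47.59/79.7 = 0.5971
Lq = ρ²/(1−ρ) = 0.3565/0.4029 = 0.8850

Final: 0.8850


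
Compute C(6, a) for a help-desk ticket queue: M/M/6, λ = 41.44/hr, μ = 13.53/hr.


a = λ/μ = 3.0628; ρ = a/6 = 0.5105
P₀ = 0.045878 (from M/M/c formula)
C(c,a) = [a^c/(c!(1−ρ))]·P₀ = [825.52780/(720·0.4895)]·0.045878
= 2.34218·0.045878 = 0.107455

Final: 0.107455


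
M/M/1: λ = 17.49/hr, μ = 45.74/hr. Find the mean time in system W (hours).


W = 1/(μ−λ) = 1/(45.74 − 17.49) = 1/28.25 = 0.03540 hr

Final: 0.03540 hr


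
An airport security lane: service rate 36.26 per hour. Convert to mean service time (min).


Mean service time = 1/μ = 1/36.26 hour = 0.02758 hour
In minutes: 0.02758 × 60 = 1.6547 min

Final: 1.6547 min


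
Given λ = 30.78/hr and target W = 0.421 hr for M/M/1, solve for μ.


W = 1/(μ−λ) ⇒ μ − λ = 1/W = 1/0.421 = 2.3753
μ = λ + 1/W = 30.78 + 2.3753 = 33.1553 per hr

Final: 33.1553 /hr


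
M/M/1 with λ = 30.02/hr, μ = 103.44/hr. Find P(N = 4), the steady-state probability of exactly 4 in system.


ρ = 30.02/103.44 = 0.2902
P_n = (1−ρ)·ρ^n = (1 − 0.2902)·0.2902^4 = 0.7098·0.007094 = 0.005035

Final: 0.005035


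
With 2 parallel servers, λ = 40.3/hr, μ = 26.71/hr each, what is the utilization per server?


ρ = λ/(cμ) = 40.3/(2·26.71) = 40.3/53.42 = 0.7544

Final: 0.7544


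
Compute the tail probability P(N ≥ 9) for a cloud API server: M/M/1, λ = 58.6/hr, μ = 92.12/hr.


ρ = 58.6/92.12 = 0.6361
P(N ≥ n) = ρ^n = 0.6361^9 = 0.017057

Final: 0.017057


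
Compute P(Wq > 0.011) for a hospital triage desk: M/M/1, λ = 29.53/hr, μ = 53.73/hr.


ρ = 29.53/53.73 = 0.5496
P(Wq > t) = ρ·e^{−(μ−λ)t} = 0.5496·e^{−0.2662}
= 0.5496·0.766286 = 0.421151

Final: 0.421151


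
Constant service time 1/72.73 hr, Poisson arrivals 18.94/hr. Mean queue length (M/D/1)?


ρ = 18.94/72.73 = 0.2604
M/D/1: Lq = ρ²/(2(1−ρ)) = 0.06782/(2·0.7396) = 0.04585

Final: 0.04585


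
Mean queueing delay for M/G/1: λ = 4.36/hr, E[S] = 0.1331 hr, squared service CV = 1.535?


ρ = λ·E[S] = 4.36·0.1331 = 0.5803
E[S²] = E[S]²(1+C_s²) = 0.1331²·(1+1.535) = 0.044909
Wq = λ·E[S²]/(2(1−ρ)) = 4.36·0.044909/(2·0.4197) = 0.23327 hr

Final: 0.23327 hr


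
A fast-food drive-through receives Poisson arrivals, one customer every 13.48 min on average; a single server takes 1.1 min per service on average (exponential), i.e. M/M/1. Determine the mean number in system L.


λ = 60/13.48 = 4.4510 /hr
μ = 60/1.1 = 54.5455 /hr
ρ = λ/μ = 4.4510/54.5455 = 0.08160
L = ρ/(1−ρ) = 0.08160/0.9184 = 0.08885

Final: 0.08885


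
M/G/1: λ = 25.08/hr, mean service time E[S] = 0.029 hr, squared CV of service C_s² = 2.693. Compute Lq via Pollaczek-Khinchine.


ρ = λ·E[S] = 25.08·0.029 = 0.7273
Lq = ρ²(1+C_s²)/(2(1−ρ)) = 0.5290·(1+2.693)/(2·0.2727)
= 0.5290·3.6930/0.5454 = 3.58218

Final: 3.58218


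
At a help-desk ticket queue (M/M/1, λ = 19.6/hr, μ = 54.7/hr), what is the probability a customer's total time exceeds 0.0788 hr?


W ~ Exponential(μ−λ) for M/M/1.
μ − λ = 54.7 − 19.6 = 35.1000
P(W > t) = e^{−(μ−λ)t} = e^{−2.7659} = 0.062921

Final: 0.062921


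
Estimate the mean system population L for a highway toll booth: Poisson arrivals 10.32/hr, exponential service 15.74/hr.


ρ = λ/μ = 10.32/15.74 = 0.6557
L = ρ/(1−ρ) = 0.6557/(1 − 0.6557) = 0.6557/0.3443 = 1.9041

Final: 1.9041


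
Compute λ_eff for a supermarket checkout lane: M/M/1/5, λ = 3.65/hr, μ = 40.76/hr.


ρ = 0.08955; P_K = (1−ρ)ρ^5/(1−ρ^6) = 0.000005243
λ_eff = λ(1 − P_K) = 3.65·(1 − 0.000005243) = 3.65·0.999995 = 3.6500 /hr

Final: 3.6500 /hr


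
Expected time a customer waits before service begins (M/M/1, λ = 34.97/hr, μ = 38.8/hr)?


ρ = 34.97/38.8 = 0.9013
Wq = ρ/(μ−λ) = 0.9013/(38.8 − 34.97) = 0.9013/3.83 = 0.2353 hr

Final: 0.2353 hr


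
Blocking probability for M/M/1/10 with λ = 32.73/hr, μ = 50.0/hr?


ρ = λ/μ = 32.73/50.0 = 0.6546
P_K = (1−ρ)ρ^K/(1−ρ^(K+1)) = (0.3454·0.014446)/(1 − 0.009457)
= 0.004990/0.990543 = 0.005037

Final: 0.005037


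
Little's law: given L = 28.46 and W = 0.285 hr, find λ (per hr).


λ = L/W = 28.46/0.285 = 99.8596 /hr

Final: 99.8596 /hr


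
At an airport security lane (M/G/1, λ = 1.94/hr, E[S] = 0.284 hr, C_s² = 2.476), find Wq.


ρ = λ·E[S] = 1.94·0.284 = 0.5510
E[S²] = E[S]²(1+C_s²) = 0.284²·(1+2.476) = 0.280360
Wq = λ·E[S²]/(2(1−ρ)) = 1.94·0.280360/(2·0.4490) = 0.60562 hr

Final: 0.60562 hr


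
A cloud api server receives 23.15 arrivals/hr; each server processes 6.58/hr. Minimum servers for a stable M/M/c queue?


Stability requires cμ > λ ⇔ c > λ/μ.
λ/μ = 23.15/6.58 = 3.5182
Minimum integer c = ⌊3.5182⌋ + 1 = 4
Check: 4·6.58 = 26.32 > 23.15, while 3·6.58 = 19.74 ≤ 23.15

Final: 4 servers


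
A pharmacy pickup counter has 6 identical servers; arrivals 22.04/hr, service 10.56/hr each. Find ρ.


ρ = λ/(cμ) = 22.04/(6·10.56) = 22.04/63.36 = 0.3479

Final: 0.3479


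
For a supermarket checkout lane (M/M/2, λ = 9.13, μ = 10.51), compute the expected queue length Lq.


a = λ/μ = 0.8687; ρ = a/2 = 0.4343
P₀ = 0.394362
Lq = P₀·a^c·ρ / (c!·(1−ρ)²) = 0.394362·0.75463·0.4343/(2·0.31996)
= 0.20199

Final: 0.20199


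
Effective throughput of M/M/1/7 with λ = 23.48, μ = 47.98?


ρ = 0.4894; P_K = (1−ρ)ρ^7/(1−ρ^8) = 0.003444
λ_eff = λ(1 − P_K) = 23.48·(1 − 0.003444) = 23.48·0.996556 = 23.3991 /hr

Final: 23.3991 /hr


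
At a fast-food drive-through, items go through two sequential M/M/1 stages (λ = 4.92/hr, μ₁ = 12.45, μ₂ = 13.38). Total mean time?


Each node sees arrival rate λ = 4.92/hr (tandem ⇒ throughput preserved).
W₁ = 1/(μ₁−λ) = 1/(12.45−4.92) = 0.13280 hr
W₂ = 1/(μ₂−λ) = 1/(13.38−4.92) = 0.11820 hr
W_total = W₁ + W₂ = 0.13280 + 0.11820 = 0.25101 hr

Final: 0.25101 hr


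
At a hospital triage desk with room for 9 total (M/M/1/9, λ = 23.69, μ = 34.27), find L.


ρ = 23.69/34.27 = 0.6913
L = ρ[1 − (K+1)ρ^K + Kρ^(K+1)] / [(1−ρ)(1−ρ^(K+1))]
Numerator: 0.6913·(1 − 10·0.036046 + 9·0.024918) = 0.597123
Denominator: (0.3087)·(0.975082) = 0.301032
L = 0.597123/0.301032 = 1.9836

Final: 1.9836


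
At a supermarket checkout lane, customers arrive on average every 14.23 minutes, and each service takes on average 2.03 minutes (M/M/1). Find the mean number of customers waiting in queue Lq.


λ = 60/14.23 = 4.2164 /hr
μ = 60/2.03 = 29.5567 /hr
ρ = λ/μ = 4.2164/29.5567 = 0.1427
Lq = ρ²/(1−ρ) = 0.02035/0.8573 = 0.02374

Final: 0.02374


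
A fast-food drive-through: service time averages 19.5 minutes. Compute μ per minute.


μ = 1/(service time) in consistent units.
1 minute = 1 min, so μ = 1/19.5 = 0.05128 per minute

Final: 0.05128 /min


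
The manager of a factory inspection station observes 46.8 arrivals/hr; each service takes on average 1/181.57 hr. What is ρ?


ρ = λ/μ = 46.8/181.57 = 0.2578

Final: 0.2578


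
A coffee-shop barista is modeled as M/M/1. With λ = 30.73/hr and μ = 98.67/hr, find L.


ρ = λ/μ = 30.73/98.67 = 0.3114
L = ρ/(1−ρ) = 0.3114/(1 − 0.3114) = 0.3114/0.6886 = 0.4523

Final: 0.4523


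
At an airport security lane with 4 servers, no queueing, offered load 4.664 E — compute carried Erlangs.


B(4,4.664) = 0.370843 (Erlang-B)
Carried load = a(1 − B) = 4.664·(1 − 0.370843) = 4.664·0.629157 = 2.9344 E

Final: 2.9344 Erlangs


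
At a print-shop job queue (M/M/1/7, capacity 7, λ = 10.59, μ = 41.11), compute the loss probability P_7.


ρ = λ/μ = 10.59/41.11 = 0.2576
P_K = (1−ρ)ρ^K/(1−ρ^(K+1)) = (0.7424·0.00007527)/(1 − 0.00001939)
= 0.00005588/0.999981 = 0.00005588

Final: 0.00005588


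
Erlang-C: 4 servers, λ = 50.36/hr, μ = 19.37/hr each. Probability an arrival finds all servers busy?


a = λ/μ = 2.5999; ρ = a/4 = 0.6500
P₀ = 0.065157 (from M/M/c formula)
C(c,a) = [a^c/(c!(1−ρ))]·P₀ = [45.69034/(24·0.3500)]·0.065157
= 5.43893·0.065157 = 0.354384

Final: 0.354384


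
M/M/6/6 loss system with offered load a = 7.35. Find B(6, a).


B(c,a) = (a^c/c!) / Σ_{k=0}^{c} a^k/k!
a^6/6! = 218.973489
Σ terms (k=0..6): 1.00000 + 7.35000 + 27.01125 + 66.17756 + 121.60127 + 178.75387 + 218.97349 = 620.867441
B = 218.973489/620.867441 = 0.352690

Final: 0.352690


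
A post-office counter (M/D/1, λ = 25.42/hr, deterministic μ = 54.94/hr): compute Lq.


ρ = 25.42/54.94 = 0.4627
M/D/1: Lq = ρ²/(2(1−ρ)) = 0.2141/(2·0.5373) = 0.19921

Final: 0.19921


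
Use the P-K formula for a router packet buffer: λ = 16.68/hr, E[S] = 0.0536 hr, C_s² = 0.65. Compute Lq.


ρ = λ·E[S] = 16.68·0.0536 = 0.8940
Lq = ρ²(1+C_s²)/(2(1−ρ)) = 0.7993·(1+0.65)/(2·0.1060)
= 0.7993·1.6500/0.2119 = 6.22396

Final: 6.22396


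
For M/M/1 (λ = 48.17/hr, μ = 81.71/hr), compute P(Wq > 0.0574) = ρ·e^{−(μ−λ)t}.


ρ = 48.17/81.71 = 0.5895
P(Wq > t) = ρ·e^{−(μ−λ)t} = 0.5895·e^{−1.9252}
= 0.5895·0.145847 = 0.085980

Final: 0.085980


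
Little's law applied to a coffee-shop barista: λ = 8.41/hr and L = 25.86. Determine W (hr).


W = L/λ = 25.86/8.41 = 3.0749 hr

Final: 3.0749 hr


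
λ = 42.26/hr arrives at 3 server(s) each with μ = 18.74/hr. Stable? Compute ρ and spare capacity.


Total capacity cμ = 3·18.74 = 56.22/hr
ρ = λ/(cμ) = 42.26/56.22 = 0.7517
Stable ⇔ ρ < 1: YES
Spare capacity = cμ − λ = 56.22 − 42.26 = 13.96/hr

Final: ρ = 0.7517; stable; margin = 13.96/hr


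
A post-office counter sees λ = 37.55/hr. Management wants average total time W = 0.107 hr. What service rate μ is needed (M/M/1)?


W = 1/(μ−λ) ⇒ μ − λ = 1/W = 1/0.107 = 9.3458
μ = λ + 1/W = 37.55 + 9.3458 = 46.8958 per hr

Final: 46.8958 /hr


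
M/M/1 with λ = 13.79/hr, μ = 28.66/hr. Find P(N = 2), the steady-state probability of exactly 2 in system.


ρ = 13.79/28.66 = 0.4812
P_n = (1−ρ)·ρ^n = (1 − 0.4812)·0.4812^2 = 0.5188·0.231513 = 0.120119

Final: 0.120119


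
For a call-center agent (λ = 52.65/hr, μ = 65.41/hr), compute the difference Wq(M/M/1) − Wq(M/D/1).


ρ = 52.65/65.41 = 0.8049
Wq(M/M/1) = ρ/(μ−λ) = 0.8049/12.76 = 0.06308 hr
Wq(M/D/1) = ρ/(2(μ−λ)) = 0.03154 hr
Savings = 0.06308 − 0.03154 = 0.03154 hr

Final: 0.03154 hr


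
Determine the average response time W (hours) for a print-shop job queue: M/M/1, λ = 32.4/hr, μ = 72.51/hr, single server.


W = 1/(μ−λ) = 1/(72.51 − 32.4) = 1/40.11 = 0.02493 hr

Final: 0.02493 hr


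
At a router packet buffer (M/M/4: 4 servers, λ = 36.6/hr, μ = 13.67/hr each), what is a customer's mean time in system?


a = 2.6774; ρ = 0.6693; P₀ = 0.059046
Lq = P₀·a^c·ρ/(c!(1−ρ)²) = 0.77401
Wq = Lq/λ = 0.77401/36.6 = 0.02115 hr
W = Wq + 1/μ = 0.02115 + 0.07315 = 0.09430 hr

Final: 0.09430 hr


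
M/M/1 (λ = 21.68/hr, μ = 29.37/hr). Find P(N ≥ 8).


ρ = 21.68/29.37 = 0.7382
P(N ≥ n) = ρ^n = 0.7382^8 = 0.088154

Final: 0.088154


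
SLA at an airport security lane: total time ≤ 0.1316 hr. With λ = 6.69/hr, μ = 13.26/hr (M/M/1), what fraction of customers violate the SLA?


W ~ Exponential(μ−λ) for M/M/1.
μ − λ = 13.26 − 6.69 = 6.5700
P(W > t) = e^{−(μ−λ)t} = e^{−0.8646} = 0.421215

Final: 0.421215


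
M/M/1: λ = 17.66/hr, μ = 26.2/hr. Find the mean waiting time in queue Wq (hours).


ρ = 17.66/26.2 = 0.6740
Wq = ρ/(μ−λ) = 0.6740/(26.2 − 17.66) = 0.6740/8.54 = 0.07893 hr

Final: 0.07893 hr


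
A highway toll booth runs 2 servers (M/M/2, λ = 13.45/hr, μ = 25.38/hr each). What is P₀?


a = λ/μ = 13.45/25.38 = 0.5299; ρ = a/c = 0.2650
Σ_{k=0}^{1} a^k/k! (terms k=0..1) = 1.00000 + 0.52994 = 1.52994
Tail: a^2/(2!(1−ρ)) = 0.28084/(2·0.7350) = 0.19104
P₀ = 1/(1.52994 + 0.19104) = 1/1.72099 = 0.581062

Final: 0.581062


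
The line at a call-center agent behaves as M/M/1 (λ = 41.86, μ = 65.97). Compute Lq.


ρ = 41.86/65.97 = 0.6345
Lq = ρ²/(1−ρ) = 0.4026/0.3655 = 1.1017

Final: 1.1017


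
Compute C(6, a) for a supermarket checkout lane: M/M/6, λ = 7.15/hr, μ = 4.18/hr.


a = λ/μ = 1.7105; ρ = a/6 = 0.2851
P₀ = 0.180668 (from M/M/c formula)
C(c,a) = [a^c/(c!(1−ρ))]·P₀ = [25.04832/(720·0.7149)]·0.180668
= 0.04866·0.180668 = 0.008792

Final: 0.008792


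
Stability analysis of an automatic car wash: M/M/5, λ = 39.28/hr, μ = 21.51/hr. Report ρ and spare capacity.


Total capacity cμ = 5·21.51 = 107.55/hr
ρ = λ/(cμ) = 39.28/107.55 = 0.3652
Stable ⇔ ρ < 1: YES
Spare capacity = cμ − λ = 107.55 − 39.28 = 68.27/hr

Final: ρ = 0.3652; stable; margin = 68.27/hr


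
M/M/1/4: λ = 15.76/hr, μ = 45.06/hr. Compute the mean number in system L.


ρ = 15.76/45.06 = 0.3498
L = ρ[1 − (K+1)ρ^K + Kρ^(K+1)] / [(1−ρ)(1−ρ^(K+1))]
Numerator: 0.3498·(1 − 5·0.014964 + 4·0.005234) = 0.330909
Denominator: (0.6502)·(0.994766) = 0.646841
L = 0.330909/0.646841 = 0.5116

Final: 0.5116


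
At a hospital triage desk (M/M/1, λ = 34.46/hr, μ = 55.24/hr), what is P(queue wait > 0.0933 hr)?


ρ = 34.46/55.24 = 0.6238
P(Wq > t) = ρ·e^{−(μ−λ)t} = 0.6238·e^{−1.9388}
= 0.6238·0.143880 = 0.089756

Final: 0.089756


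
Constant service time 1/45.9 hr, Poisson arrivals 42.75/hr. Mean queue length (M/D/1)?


ρ = 42.75/45.9 = 0.9314
M/D/1: Lq = ρ²/(2(1−ρ)) = 0.8675/(2·0.06863) = 6.32003

Final: 6.32003


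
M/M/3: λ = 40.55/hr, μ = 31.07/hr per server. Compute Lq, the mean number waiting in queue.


a = λ/μ = 1.3051; ρ = a/3 = 0.4350
P₀ = 0.262289
Lq = P₀·a^c·ρ / (c!·(1−ρ)²) = 0.262289·2.22305·0.4350/(6·0.31918)
= 0.13246

Final: 0.13246


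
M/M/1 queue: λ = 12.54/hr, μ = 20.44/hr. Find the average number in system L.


ρ = λ/μ = 12.54/20.44 = 0.6135
L = ρ/(1−ρ) = 0.6135/(1 − 0.6135) = 0.6135/0.3865 = 1.5873

Final: 1.5873


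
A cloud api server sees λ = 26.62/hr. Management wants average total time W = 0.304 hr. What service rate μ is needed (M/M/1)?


W = 1/(μ−λ) ⇒ μ − λ = 1/W = 1/0.304 = 3.2895
μ = λ + 1/W = 26.62 + 3.2895 = 29.9095 per hr

Final: 29.9095 /hr


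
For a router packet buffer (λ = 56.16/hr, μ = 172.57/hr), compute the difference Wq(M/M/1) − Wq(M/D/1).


ρ = 56.16/172.57 = 0.3254
Wq(M/M/1) = ρ/(μ−λ) = 0.3254/116.41 = 0.002796 hr
Wq(M/D/1) = ρ/(2(μ−λ)) = 0.001398 hr
Savings = 0.002796 − 0.001398 = 0.001398 hr

Final: 0.001398 hr


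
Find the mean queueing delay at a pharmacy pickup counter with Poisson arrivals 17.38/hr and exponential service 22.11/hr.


ρ = 17.38/22.11 = 0.7861
Wq = ρ/(μ−λ) = 0.7861/(22.11 − 17.38) = 0.7861/4.73 = 0.1662 hr

Final: 0.1662 hr


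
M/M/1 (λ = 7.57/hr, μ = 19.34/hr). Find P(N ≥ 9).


ρ = 7.57/19.34 = 0.3914
P(N ≥ n) = ρ^n = 0.3914^9 = 0.0002157

Final: 0.0002157


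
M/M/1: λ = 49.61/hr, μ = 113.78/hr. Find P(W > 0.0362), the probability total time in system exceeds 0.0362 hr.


W ~ Exponential(μ−λ) for M/M/1.
μ − λ = 113.78 − 49.61 = 64.1700
P(W > t) = e^{−(μ−λ)t} = e^{−2.3230} = 0.097984

Final: 0.097984


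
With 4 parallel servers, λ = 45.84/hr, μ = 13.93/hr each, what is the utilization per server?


ρ = λ/(cμ) = 45.84/(4·13.93) = 45.84/55.72 = 0.8227

Final: 0.8227


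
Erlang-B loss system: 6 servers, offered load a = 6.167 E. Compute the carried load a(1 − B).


B(6,6.167) = 0.276544 (Erlang-B)
Carried load = a(1 − B) = 6.167·(1 − 0.276544) = 6.167·0.723456 = 4.4616 E

Final: 4.4616 Erlangs


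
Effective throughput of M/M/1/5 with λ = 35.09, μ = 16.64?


ρ = 2.1088; P_K = (1−ρ)ρ^5/(1−ρ^6) = 0.531839
λ_eff = λ(1 − P_K) = 35.09·(1 − 0.531839) = 35.09·0.468161 = 16.4278 /hr

Final: 16.4278 /hr


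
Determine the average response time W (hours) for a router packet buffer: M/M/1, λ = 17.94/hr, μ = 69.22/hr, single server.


W = 1/(μ−λ) = 1/(69.22 − 17.94) = 1/51.28 = 0.01950 hr

Final: 0.01950 hr


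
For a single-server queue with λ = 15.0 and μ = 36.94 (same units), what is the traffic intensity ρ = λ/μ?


ρ = λ/μ = 15.0/36.94 = 0.4061

Final: 0.4061


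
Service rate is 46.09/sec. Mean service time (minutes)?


Mean service time = 1/μ = 1/46.09 second = 0.02170 second
In minutes: 0.02170 × 0.0166667 = 0.0003616 min

Final: 0.0003616 min


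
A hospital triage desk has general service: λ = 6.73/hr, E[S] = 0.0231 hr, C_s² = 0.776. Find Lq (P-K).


ρ = λ·E[S] = 6.73·0.0231 = 0.1555
Lq = ρ²(1+C_s²)/(2(1−ρ)) = 0.02417·(1+0.776)/(2·0.8445)
= 0.02417·1.7760/1.6891 = 0.02541

Final: 0.02541


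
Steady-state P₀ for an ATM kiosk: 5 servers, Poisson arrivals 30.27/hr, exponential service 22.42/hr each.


a = λ/μ = 30.27/22.42 = 1.3501; ρ = a/c = 0.2700
Σ_{k=0}^{4} a^k/k! (terms k=0..4) = 1.00000 + 1.35013 + 0.91143 + 0.41018 + 0.13845 = 3.81020
Tail: a^5/(5!(1−ρ)) = 4.48626/(120·0.7300) = 0.05121
P₀ = 1/(3.81020 + 0.05121) = 1/3.86141 = 0.258972

Final: 0.258972


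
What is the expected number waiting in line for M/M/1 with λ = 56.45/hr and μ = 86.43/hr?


ρ = 56.45/86.43 = 0.6531
Lq = ρ²/(1−ρ) = 0.4266/0.3469 = 1.2298

Final: 1.2298


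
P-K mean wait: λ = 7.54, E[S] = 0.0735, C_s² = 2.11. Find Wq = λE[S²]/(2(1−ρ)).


ρ = λ·E[S] = 7.54·0.0735 = 0.5542
E[S²] = E[S]²(1+C_s²) = 0.0735²·(1+2.11) = 0.016801
Wq = λ·E[S²]/(2(1−ρ)) = 7.54·0.016801/(2·0.4458) = 0.14208 hr

Final: 0.14208 hr


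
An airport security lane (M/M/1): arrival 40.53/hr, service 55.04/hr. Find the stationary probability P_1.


ρ = 40.53/55.04 = 0.7364
P_n = (1−ρ)·ρ^n = (1 − 0.7364)·0.7364^1 = 0.2636·0.736374 = 0.194128

Final: 0.194128


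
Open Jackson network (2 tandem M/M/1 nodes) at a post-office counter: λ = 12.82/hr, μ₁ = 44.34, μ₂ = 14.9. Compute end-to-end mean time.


Each node sees arrival rate λ = 12.82/hr (tandem ⇒ throughput preserved).
W₁ = 1/(μ₁−λ) = 1/(44.34−12.82) = 0.03173 hr
W₂ = 1/(μ₂−λ) = 1/(14.9−12.82) = 0.48077 hr
W_total = W₁ + W₂ = 0.03173 + 0.48077 = 0.51250 hr

Final: 0.51250 hr


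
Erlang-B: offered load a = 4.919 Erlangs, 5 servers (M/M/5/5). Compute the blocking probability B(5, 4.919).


B(c,a) = (a^c/c!) / Σ_{k=0}^{c} a^k/k!
a^5/5! = 23.999537
Σ terms (k=0..5): 1.00000 + 4.91900 + 12.09828 + 19.83715 + 24.39473 + 23.99954 = 86.248697
B = 23.999537/86.248697 = 0.278260

Final: 0.278260


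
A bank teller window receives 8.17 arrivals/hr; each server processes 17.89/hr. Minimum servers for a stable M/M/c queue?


Stability requires cμ > λ ⇔ c > λ/μ.
λ/μ = 8.17/17.89 = 0.4567
Minimum integer c = ⌊0.4567⌋ + 1 = 1
Check: 1·17.89 = 17.89 > 8.17, while 0·17.89 = 0.00 ≤ 8.17

Final: 1 servers


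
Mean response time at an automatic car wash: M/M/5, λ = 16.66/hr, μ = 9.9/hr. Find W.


a = 1.6828; ρ = 0.3366; P₀ = 0.185297
Lq = P₀·a^c·ρ/(c!(1−ρ)²) = 0.01594
Wq = Lq/λ = 0.01594/16.66 = 0.0009565 hr
W = Wq + 1/μ = 0.0009565 + 0.10101 = 0.10197 hr

Final: 0.10197 hr


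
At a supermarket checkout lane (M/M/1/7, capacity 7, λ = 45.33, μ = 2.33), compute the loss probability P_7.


ρ = λ/μ = 45.33/2.33 = 19.4549
P_K = (1−ρ)ρ^K/(1−ρ^(K+1)) = (-18.4549·1054893426.911155)/(1 − 20522883708.962505)
= -19467990282.051350/-20522883707.962505 = 0.948599

Final: 0.948599


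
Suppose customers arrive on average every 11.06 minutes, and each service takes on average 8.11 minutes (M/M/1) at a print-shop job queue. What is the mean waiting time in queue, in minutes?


λ = 60/11.06 = 5.4250 /hr
μ = 60/8.11 = 7.3983 /hr
ρ = λ/μ = 5.4250/7.3983 = 0.7333
Wq = ρ/(μ−λ) = 0.7333/(7.3983−5.4250) = 0.37159 hr
In minutes: 0.37159·60 = 22.296 min

Final: 22.296 min


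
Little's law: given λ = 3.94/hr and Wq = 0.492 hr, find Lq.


Lq = λWq = 3.94·0.492 = 1.9385

Final: 1.9385


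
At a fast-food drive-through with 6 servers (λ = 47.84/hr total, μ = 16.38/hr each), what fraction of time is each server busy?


ρ = λ/(cμ) = 47.84/(6·16.38) = 47.84/98.28 = 0.4868

Final: 0.4868


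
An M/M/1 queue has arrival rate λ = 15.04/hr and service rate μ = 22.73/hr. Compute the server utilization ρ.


ρ = λ/μ = 15.04/22.73 = 0.6617

Final: 0.6617


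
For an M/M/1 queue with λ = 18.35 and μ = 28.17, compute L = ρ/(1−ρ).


ρ = λ/μ = 18.35/28.17 = 0.6514
L = ρ/(1−ρ) = 0.6514/(1 − 0.6514) = 0.6514/0.3486 = 1.8686

Final: 1.8686


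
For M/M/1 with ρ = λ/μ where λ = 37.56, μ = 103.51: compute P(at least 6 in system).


ρ = 37.56/103.51 = 0.3629
P(N ≥ n) = ρ^n = 0.3629^6 = 0.002283

Final: 0.002283


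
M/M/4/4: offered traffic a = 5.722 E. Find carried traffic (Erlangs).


B(4,5.722) = 0.451251 (Erlang-B)
Carried load = a(1 − B) = 5.722·(1 − 0.451251) = 5.722·0.548749 = 3.1399 E

Final: 3.1399 Erlangs


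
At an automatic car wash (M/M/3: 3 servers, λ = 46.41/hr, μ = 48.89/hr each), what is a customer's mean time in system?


a = 0.9493; ρ = 0.3164; P₀ = 0.383377
Lq = P₀·a^c·ρ/(c!(1−ρ)²) = 0.03701
Wq = Lq/λ = 0.03701/46.41 = 0.0007975 hr
W = Wq + 1/μ = 0.0007975 + 0.02045 = 0.02125 hr

Final: 0.02125 hr


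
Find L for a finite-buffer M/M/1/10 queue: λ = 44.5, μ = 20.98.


ρ = 44.5/20.98 = 2.1211
L = ρ[1 − (K+1)ρ^K + Kρ^(K+1)] / [(1−ρ)(1−ρ^(K+1))]
Numerator: 2.1211·(1 − 11·1843.084604 + 10·3909.307191) = 39918.793443
Denominator: (-1.1211)·(-3908.307191) = 4381.476889
L = 39918.793443/4381.476889 = 9.1108

Final: 9.1108


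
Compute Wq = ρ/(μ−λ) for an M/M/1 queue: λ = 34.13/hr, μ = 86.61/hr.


ρ = 34.13/86.61 = 0.3941
Wq = ρ/(μ−λ) = 0.3941/(86.61 − 34.13) = 0.3941/52.48 = 0.007509 hr

Final: 0.007509 hr


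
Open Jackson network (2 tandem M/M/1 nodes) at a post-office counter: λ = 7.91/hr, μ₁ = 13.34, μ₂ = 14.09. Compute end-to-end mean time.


Each node sees arrival rate λ = 7.91/hr (tandem ⇒ throughput preserved).
W₁ = 1/(μ₁−λ) = 1/(13.34−7.91) = 0.18416 hr
W₂ = 1/(μ₂−λ) = 1/(14.09−7.91) = 0.16181 hr
W_total = W₁ + W₂ = 0.18416 + 0.16181 = 0.34597 hr

Final: 0.34597 hr


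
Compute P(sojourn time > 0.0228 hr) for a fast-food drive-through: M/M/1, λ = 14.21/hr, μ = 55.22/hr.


W ~ Exponential(μ−λ) for M/M/1.
μ − λ = 55.22 − 14.21 = 41.0100
P(W > t) = e^{−(μ−λ)t} = e^{−0.9350} = 0.392575

Final: 0.392575


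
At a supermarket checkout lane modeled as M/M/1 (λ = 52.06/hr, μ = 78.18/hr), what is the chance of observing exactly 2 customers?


ρ = 52.06/78.18 = 0.6659
P_n = (1−ρ)·ρ^n = (1 − 0.6659)·0.6659^2 = 0.3341·0.443422 = 0.148148

Final: 0.148148


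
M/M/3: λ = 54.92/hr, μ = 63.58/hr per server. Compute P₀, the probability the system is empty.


a = λ/μ = 54.92/63.58 = 0.8638; ρ = a/c = 0.2879
Σ_{k=0}^{2} a^k/k! (terms k=0..2) = 1.00000 + 0.86379 + 0.37307 = 2.23686
Tail: a^3/(3!(1−ρ)) = 0.64451/(6·0.7121) = 0.15085
P₀ = 1/(2.23686 + 0.15085) = 1/2.38772 = 0.418810

Final: 0.418810


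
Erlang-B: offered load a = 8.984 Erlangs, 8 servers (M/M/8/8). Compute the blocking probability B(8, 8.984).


B(c,a) = (a^c/c!) / Σ_{k=0}^{c} a^k/k!
a^8/8! = 1052.537124
Σ terms (k=0..8): 1.00000 + 8.98400 + 40.35613 + 120.85315 + 271.43618 + 487.71652 + 730.27421 + 937.25479 + 1052.53712 = 3650.412099
B = 1052.537124/3650.412099 = 0.288334

Final: 0.288334


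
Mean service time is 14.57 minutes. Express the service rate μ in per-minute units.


μ = 1/(service time) in consistent units.
1 minute = 1 min, so μ = 1/14.57 = 0.06863 per minute

Final: 0.06863 /min


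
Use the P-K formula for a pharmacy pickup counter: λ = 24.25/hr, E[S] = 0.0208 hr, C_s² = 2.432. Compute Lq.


ρ = λ·E[S] = 24.25·0.0208 = 0.5044
Lq = ρ²(1+C_s²)/(2(1−ρ)) = 0.2544·(1+2.432)/(2·0.4956)
= 0.2544·3.4320/0.9912 = 0.88092

Final: 0.88092


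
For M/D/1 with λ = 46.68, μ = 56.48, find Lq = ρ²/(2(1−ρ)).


ρ = 46.68/56.48 = 0.8265
M/D/1: Lq = ρ²/(2(1−ρ)) = 0.6831/(2·0.1735) = 1.96839

Final: 1.96839


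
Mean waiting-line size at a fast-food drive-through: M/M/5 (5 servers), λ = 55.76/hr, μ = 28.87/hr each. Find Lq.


a = λ/μ = 1.9314; ρ = a/5 = 0.3863
P₀ = 0.144047
Lq = P₀·a^c·ρ / (c!·(1−ρ)²) = 0.144047·26.87695·0.3863/(120·0.37665)
= 0.03309

Final: 0.03309


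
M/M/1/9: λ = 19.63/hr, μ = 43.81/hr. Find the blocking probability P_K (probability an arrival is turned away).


ρ = λ/μ = 19.63/43.81 = 0.4481
P_K = (1−ρ)ρ^K/(1−ρ^(K+1)) = (0.5519·0.0007280)/(1 − 0.0003262)
= 0.0004018/0.999674 = 0.0004019

Final: 0.0004019


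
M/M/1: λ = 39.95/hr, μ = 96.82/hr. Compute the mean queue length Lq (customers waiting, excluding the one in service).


ρ = 39.95/96.82 = 0.4126
Lq = ρ²/(1−ρ) = 0.1703/0.5874 = 0.2899

Final: 0.2899


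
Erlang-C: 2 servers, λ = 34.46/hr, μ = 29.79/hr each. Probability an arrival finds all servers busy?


a = λ/μ = 1.1568; ρ = a/2 = 0.5784
P₀ = 0.267120 (from M/M/c formula)
C(c,a) = [a^c/(c!(1−ρ))]·P₀ = [1.33810/(2·0.4216)]·0.267120
= 1.58687·0.267120 = 0.423884

Final: 0.423884


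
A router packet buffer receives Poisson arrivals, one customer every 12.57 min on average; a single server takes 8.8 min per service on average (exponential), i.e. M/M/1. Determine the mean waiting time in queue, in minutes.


λ = 60/12.57 = 4.7733 /hr
μ = 60/8.8 = 6.8182 /hr
ρ = λ/μ = 4.7733/6.8182 = 0.7001
Wq = ρ/(μ−λ) = 0.7001/(6.8182−4.7733) = 0.34235 hr
In minutes: 0.34235·60 = 20.541 min

Final: 20.541 min


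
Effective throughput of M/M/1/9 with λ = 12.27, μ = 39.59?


ρ = 0.3099; P_K = (1−ρ)ρ^9/(1−ρ^10) = 0.00001821
λ_eff = λ(1 − P_K) = 12.27·(1 − 0.00001821) = 12.27·0.999982 = 12.2698 /hr

Final: 12.2698 /hr
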